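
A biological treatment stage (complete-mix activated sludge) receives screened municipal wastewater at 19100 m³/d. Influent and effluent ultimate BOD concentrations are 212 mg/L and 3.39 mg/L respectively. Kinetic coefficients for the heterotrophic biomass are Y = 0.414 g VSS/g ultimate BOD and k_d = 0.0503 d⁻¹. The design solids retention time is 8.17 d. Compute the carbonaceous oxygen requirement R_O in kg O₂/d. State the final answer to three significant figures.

Correct the yield for decay: Y_obs = Y/(1 + k_d θ_c) = 0.414 / (1 + 0.0503 × 8.17) = 0.414 / 1.411 = 0.2934.
ΔS = 212 − 3.39 = 208.6 mg/L, so the substrate removal rate is 19100 × 208.6/1000 = 3984 kg ultimate BOD/d.
P_X = Y_obs·Q·(S₀ − S) = 0.2934 × 3984 = 1169 kg VSS/d.
R_O = Q·(S₀ − S) − 1.42·P_X = 3984 − 1.42 × 1169 = 2324 kg O₂/d.

R_O ≈ 2320 kg O₂/d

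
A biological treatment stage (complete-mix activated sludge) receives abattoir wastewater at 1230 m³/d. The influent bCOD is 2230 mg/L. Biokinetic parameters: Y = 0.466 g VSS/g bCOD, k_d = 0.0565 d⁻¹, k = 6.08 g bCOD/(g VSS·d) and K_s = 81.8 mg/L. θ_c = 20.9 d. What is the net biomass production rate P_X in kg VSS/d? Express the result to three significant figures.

For a completely mixed reactor with recycle the Lawrence–McCarty relation gives S = K_s·(1 + k_d·θ_c) / [θ_c·(Y·k − k_d) − 1] = 81.8 × (1 + 0.0565 × 20.9) / [20.9 × (0.466 × 6.08 − 0.0565) − 1] = 178.4 / 57.03 = 3.128 mg/L.
The observed yield is Y_obs = Y/(1 + k_d·θ_c) = 0.466 / (1 + 0.0565 × 20.9) = 0.466 / 2.181 = 0.2137 g VSS per g bCOD removed.
ΔS = 2230 − 3.13 = 2227 mg/L, so the substrate removal rate is 1230 × 2227/1000 = 2739 kg bCOD/d.
So the net sludge growth is P_X = 0.2137 × 2739 = 585.3 kg VSS/d.

P_X ≈ 585 kg VSS/d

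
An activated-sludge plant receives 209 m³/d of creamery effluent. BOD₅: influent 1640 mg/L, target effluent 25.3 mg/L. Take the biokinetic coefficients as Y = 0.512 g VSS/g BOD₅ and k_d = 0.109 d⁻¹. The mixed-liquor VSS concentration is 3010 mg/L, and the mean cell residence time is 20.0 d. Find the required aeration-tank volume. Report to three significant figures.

V ≈ 361 m³

Steady-state biomass mass balance: V·X·(1 + k_d·θ_c) = Y·Q·(S₀ − S)·θ_c, so V = 0.512 × 209 × (1640 − 25.3) × 20.0 / [3010 × (1 + 0.109 × 20.0)] = 3.46×10^6 / 9572 = 361.0 m³.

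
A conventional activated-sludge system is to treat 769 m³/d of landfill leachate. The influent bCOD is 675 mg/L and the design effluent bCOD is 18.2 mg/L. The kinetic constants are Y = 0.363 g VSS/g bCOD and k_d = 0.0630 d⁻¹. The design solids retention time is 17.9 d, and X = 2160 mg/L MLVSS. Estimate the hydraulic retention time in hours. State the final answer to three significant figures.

Rearranging the biomass balance for a CMAS with decay, V = Y·Q·ΔS·θ_c / [X·(1+k_d θ_c)] = 0.363 × 769 × (675 − 18.2) × 17.9 / [2160 × (1 + 0.0630 × 17.9)] = 3.28×10^6 / 4596 = 714.1 m³.
τ = V/Q = 714.1/769 = 0.9286 d, or 22.29 h.

τ ≈ 22.3 h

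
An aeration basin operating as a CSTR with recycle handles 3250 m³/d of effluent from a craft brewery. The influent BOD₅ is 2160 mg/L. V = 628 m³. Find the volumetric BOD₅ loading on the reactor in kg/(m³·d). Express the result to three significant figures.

L_v ≈ 11.2 kg BOD₅/(m³·d)

L_v = Q S₀ / V = 3250 × 2160 × 10⁻³ / 628.0 = 11.18 kg/(m³·d).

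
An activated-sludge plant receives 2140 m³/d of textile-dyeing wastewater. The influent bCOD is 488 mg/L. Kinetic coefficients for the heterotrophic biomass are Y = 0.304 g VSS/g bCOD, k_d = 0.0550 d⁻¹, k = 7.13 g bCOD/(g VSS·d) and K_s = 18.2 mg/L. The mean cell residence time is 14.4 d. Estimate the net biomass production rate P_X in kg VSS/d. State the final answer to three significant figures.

From the Monod/SRT balance for a CMAS, S = K_s·(1+k_d θ_c)/[θ_c·(Y k − k_d) − 1] = 18.2 × (1 + 0.0550 × 14.4) / [14.4 × (0.304 × 7.13 − 0.0550) − 1] = 32.61 / 29.42 = 1.109 mg/L.
Y_obs = Y / (1 + k_d θ_c) = 0.304 / (1 + 0.0550 × 14.4) = 0.304 / 1.792 = 0.1696.
Mass of bCOD removed per day: Q(S₀ − S) = 2140 × 486.9 g/m³ = 1042 kg/d.
P_X = Y_obs · Q(S₀ − S) = 0.1696 × 1042 = 176.8 kg VSS/d.

P_X ≈ 177 kg VSS/d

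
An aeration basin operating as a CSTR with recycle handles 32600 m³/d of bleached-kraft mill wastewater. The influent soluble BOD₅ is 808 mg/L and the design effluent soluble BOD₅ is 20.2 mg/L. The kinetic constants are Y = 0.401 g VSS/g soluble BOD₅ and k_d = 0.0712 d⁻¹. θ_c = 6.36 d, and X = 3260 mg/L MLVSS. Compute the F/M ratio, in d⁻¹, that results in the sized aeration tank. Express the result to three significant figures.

Steady-state biomass mass balance: V·X·(1 + k_d·θ_c) = Y·Q·(S₀ − S)·θ_c, so V = 0.401 × 32600 × (808 − 20.2) × 6.36 / [3260 × (1 + 0.0712 × 6.36)] = 6.55×10^7 / 4736 = 13829 m³.
F/M = Q·S₀ / (V·X) = 32600 × 808 / (13829 × 3260) = 0.5843 g soluble BOD₅·(g VSS·d)⁻¹.

F/M ≈ 0.584 d⁻¹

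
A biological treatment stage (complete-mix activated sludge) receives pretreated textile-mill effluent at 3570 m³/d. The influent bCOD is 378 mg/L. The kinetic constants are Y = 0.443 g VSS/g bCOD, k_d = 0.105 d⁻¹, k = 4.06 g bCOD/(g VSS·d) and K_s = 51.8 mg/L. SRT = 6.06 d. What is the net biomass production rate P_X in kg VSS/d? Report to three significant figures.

P_X ≈ 356 kg VSS/d

From the Monod/SRT balance for a CMAS, S = K_s·(1+k_d θ_c)/[θ_c·(Y k − k_d) − 1] = 51.8 × (1 + 0.105 × 6.06) / [6.06 × (0.443 × 4.06 − 0.105) − 1] = 84.76 / 9.263 = 9.150 mg/L.
The observed yield is Y_obs = Y/(1 + k_d·θ_c) = 0.443 / (1 + 0.105 × 6.06) = 0.443 / 1.636 = 0.2707 g VSS per g bCOD removed.
ΔS = 378 − 9.15 = 368.9 mg/L, so the substrate removal rate is 3570 × 368.9/1000 = 1317 kg bCOD/d.
Net biomass production P_X = Y_obs × Q·(S₀ − S) = 0.2707 × 1317 = 356.5 kg VSS/d.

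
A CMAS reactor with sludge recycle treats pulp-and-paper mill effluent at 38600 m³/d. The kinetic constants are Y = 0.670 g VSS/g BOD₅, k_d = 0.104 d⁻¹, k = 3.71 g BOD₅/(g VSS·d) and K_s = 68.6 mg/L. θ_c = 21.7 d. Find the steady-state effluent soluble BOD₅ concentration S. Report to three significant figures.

S ≈ 4.41 mg/L

Effluent substrate depends only on kinetics and SRT: S = K_s(1 + k_d θ_c) / [θ_c(Yk − k_d) − 1] = 68.6 × (1 + 0.104 × 21.7) / [21.7 × (0.670 × 3.71 − 0.104) − 1] = 223.4 / 50.68 = 4.408 mg/L.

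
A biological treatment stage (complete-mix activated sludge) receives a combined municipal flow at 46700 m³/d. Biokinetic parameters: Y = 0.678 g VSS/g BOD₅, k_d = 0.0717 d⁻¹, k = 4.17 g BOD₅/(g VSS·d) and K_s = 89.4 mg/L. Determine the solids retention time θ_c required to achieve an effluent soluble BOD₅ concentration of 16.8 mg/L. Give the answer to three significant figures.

θ_c ≈ 2.66 d

Specific growth rate at S = 16.8 mg/L: μ = YkS/(K_s+S) = 0.678·4.17·16.8/(89.4+16.8) = 0.4473 d⁻¹.
1/θ_c = 0.4473 − 0.0717 = 0.3756 d⁻¹, so θ_c = 2.663 d.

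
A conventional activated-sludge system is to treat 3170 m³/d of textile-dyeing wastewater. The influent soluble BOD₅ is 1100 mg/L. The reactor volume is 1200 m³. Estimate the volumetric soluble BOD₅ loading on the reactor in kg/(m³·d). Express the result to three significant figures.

L_v ≈ 2.91 kg soluble BOD₅/(m³·d)

Volumetric loading L_v = Q·S₀ / V = 3170 × 1100 g/m³ / 1200 m³ = 2906 g/(m³·d) = 2.906 kg soluble BOD₅/(m³·d).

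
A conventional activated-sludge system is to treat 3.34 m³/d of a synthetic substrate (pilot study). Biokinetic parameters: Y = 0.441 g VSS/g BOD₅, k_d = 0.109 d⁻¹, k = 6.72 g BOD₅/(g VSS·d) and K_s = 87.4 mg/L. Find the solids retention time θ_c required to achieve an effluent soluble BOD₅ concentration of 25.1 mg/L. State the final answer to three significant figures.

θ_c ≈ 1.81 d

From 1/θ_c = Y·k·S/(K_s + S) − k_d: Y·k·S/(K_s+S) = 0.441 × 6.72 × 25.1 / (87.4 + 25.1) = 0.6612 d⁻¹.
1/θ_c = 0.6612 − 0.109 = 0.5522 d⁻¹, so θ_c = 1.811 d.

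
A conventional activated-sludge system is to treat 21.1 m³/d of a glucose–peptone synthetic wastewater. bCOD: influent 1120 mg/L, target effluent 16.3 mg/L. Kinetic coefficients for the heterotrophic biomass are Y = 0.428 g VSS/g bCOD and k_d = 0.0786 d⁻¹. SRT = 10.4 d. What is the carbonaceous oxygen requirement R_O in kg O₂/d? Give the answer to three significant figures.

Y_obs = Y / (1 + k_d θ_c) = 0.428 / (1 + 0.0786 × 10.4) = 0.428 / 1.817 = 0.2355.
Mass of bCOD removed per day: Q(S₀ − S) = 21.1 × 1104 g/m³ = 23.29 kg/d.
P_X = Y_obs·Q·(S₀ − S) = 0.2355 × 23.29 = 5.484 kg VSS/d.
R_O = Q·ΔS − 1.42 P_X = 23.29 − 7.788 = 15.50 kg O₂/d.

R_O ≈ 15.5 kg O₂/d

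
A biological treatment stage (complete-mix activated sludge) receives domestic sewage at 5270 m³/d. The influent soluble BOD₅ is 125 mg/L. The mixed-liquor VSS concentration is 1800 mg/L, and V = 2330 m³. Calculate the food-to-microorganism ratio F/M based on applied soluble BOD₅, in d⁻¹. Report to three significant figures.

F/M = Q·S₀ / (V·X) = 5270 × 125 / (2330 × 1800) = 0.1571 g soluble BOD₅·(g VSS·d)⁻¹.

F/M ≈ 0.157 d⁻¹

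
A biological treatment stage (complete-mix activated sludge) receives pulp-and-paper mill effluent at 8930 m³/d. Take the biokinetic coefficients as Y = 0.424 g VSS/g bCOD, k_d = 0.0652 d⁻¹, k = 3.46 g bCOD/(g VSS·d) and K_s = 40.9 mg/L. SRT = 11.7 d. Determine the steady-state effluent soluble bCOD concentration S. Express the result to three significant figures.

For a completely mixed reactor with recycle the Lawrence–McCarty relation gives S = K_s·(1 + k_d·θ_c) / [θ_c·(Y·k − k_d) − 1] = 40.9 × (1 + 0.0652 × 11.7) / [11.7 × (0.424 × 3.46 − 0.0652) − 1] = 72.10 / 15.40 = 4.681 mg/L.

S ≈ 4.68 mg/L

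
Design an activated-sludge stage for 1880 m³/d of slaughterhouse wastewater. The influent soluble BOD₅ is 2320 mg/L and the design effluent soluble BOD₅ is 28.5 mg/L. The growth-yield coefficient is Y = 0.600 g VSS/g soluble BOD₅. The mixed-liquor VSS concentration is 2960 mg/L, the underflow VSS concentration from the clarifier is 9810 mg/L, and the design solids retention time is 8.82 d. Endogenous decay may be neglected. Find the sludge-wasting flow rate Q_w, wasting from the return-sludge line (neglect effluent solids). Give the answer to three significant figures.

V·X = Y·Q·ΔS·θ_c gives V = 0.600 × 1880 × (2320 − 28.5) × 8.82 / 2960 = 7702 m³.
Q_w = (V·X)/(θ_c X_r) = 7702 × 2960 / (8.82 × 9810) = 263.5 m³/d.

Q_w ≈ 263 m³/d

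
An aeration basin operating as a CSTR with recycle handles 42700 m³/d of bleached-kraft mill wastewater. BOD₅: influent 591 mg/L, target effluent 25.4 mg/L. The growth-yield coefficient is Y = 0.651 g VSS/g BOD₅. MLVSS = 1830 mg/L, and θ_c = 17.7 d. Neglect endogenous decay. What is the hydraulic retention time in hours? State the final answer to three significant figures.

V·X = Y·Q·ΔS·θ_c gives V = 0.651 × 42700 × (591 − 25.4) × 17.7 / 1830 = 152069 m³.
τ = V/Q = 152069/42700 = 3.561 d, or 85.47 h.

τ ≈ 85.5 h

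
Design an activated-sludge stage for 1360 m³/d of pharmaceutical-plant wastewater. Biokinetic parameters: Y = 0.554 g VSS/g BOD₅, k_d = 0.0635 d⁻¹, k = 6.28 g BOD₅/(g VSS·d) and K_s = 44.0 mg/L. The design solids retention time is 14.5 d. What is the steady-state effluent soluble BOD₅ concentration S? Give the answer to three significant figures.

For a completely mixed reactor with recycle the Lawrence–McCarty relation gives S = K_s·(1 + k_d·θ_c) / [θ_c·(Y·k − k_d) − 1] = 44.0 × (1 + 0.0635 × 14.5) / [14.5 × (0.554 × 6.28 − 0.0635) − 1] = 84.51 / 48.53 = 1.742 mg/L.

S ≈ 1.74 mg/L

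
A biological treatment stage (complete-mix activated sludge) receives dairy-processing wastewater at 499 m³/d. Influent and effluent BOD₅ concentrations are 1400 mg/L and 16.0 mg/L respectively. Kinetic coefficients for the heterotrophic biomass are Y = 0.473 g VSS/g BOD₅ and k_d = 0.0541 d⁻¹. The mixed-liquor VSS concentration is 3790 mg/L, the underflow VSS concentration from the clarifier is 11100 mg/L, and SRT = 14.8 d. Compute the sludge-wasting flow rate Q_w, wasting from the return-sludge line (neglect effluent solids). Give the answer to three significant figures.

Q_w ≈ 16.3 m³/d

Steady-state biomass mass balance: V·X·(1 + k_d·θ_c) = Y·Q·(S₀ − S)·θ_c, so V = 0.473 × 499 × (1400 − 16.0) × 14.8 / [3790 × (1 + 0.0541 × 14.8)] = 4.83×10^6 / 6825 = 708.4 m³.
Q_w = (V·X)/(θ_c X_r) = 708.4 × 3790 / (14.8 × 11100) = 16.34 m³/d.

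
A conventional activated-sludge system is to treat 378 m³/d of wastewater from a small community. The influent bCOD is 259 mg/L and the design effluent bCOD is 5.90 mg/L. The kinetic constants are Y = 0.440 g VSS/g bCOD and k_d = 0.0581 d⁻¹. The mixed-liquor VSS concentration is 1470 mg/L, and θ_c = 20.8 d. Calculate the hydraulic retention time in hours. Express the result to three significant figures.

τ ≈ 17.1 h

Steady-state biomass mass balance: V·X·(1 + k_d·θ_c) = Y·Q·(S₀ − S)·θ_c, so V = 0.440 × 378 × (259 − 5.90) × 20.8 / [1470 × (1 + 0.0581 × 20.8)] = 8.76×10^5 / 3246 = 269.7 m³.
τ = V/Q = 269.7/378 = 0.7135 d, or 17.12 h.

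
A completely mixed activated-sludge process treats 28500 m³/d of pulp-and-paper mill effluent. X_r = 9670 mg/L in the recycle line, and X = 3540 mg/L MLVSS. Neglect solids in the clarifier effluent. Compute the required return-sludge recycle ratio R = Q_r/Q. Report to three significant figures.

R = Q_r/Q = X/(X_r − X) = 3540 / (9670 − 3540) = 0.5775.

R ≈ 0.577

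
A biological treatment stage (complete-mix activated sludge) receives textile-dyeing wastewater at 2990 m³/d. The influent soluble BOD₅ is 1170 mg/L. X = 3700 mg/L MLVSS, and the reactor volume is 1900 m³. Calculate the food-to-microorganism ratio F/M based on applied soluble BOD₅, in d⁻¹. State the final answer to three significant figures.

Food-to-microorganism ratio F/M = Q S₀ / (V X) = 2990 × 1170 / (1900 × 3700) = 0.4976 d⁻¹.

F/M ≈ 0.498 d⁻¹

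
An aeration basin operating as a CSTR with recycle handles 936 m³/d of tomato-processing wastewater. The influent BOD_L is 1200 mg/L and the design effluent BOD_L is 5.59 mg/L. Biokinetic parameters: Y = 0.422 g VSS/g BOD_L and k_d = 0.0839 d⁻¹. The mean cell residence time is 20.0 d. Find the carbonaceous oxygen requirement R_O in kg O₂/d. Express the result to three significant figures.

Y_obs = Y / (1 + k_d θ_c) = 0.422 / (1 + 0.0839 × 20.0) = 0.422 / 2.678 = 0.1576.
Substrate removed = Q·(S₀ − S) = 936 m³/d × (1200 − 5.59) g/m³ = 1.12×10^6 g/d = 1118 kg/d.
Biomass synthesised: P_X = Y_obs × 1118 = 176.2 kg VSS/d.
R_O = Q·(S₀ − S) − 1.42·P_X = 1118 − 1.42 × 176.2 = 867.8 kg O₂/d.

R_O ≈ 868 kg O₂/d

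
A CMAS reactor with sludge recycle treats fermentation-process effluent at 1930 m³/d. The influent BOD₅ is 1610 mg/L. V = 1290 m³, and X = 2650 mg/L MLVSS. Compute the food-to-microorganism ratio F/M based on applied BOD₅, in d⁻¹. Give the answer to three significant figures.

F/M = Q·S₀ / (V·X) = 1930 × 1610 / (1290 × 2650) = 0.9090 g BOD₅·(g VSS·d)⁻¹.

F/M ≈ 0.909 d⁻¹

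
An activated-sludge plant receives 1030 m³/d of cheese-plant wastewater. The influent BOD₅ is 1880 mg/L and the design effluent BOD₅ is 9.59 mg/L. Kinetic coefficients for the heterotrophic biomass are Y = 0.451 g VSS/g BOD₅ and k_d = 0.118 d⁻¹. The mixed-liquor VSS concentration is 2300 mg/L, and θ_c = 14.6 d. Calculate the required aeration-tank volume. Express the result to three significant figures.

V ≈ 2030 m³

From the SRT design equation V = Y Q (S₀−S) θ_c / [X (1 + k_d θ_c)] = 0.451 × 1030 × (1880 − 9.59) × 14.6 / [2300 × (1 + 0.118 × 14.6)] = 1.27×10^7 / 6262 = 2026 m³.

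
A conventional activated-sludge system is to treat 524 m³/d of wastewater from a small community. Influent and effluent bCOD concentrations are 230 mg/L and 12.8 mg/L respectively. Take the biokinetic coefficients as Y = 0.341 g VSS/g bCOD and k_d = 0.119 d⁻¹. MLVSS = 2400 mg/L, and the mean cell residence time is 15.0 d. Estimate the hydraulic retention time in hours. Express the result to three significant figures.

Rearranging the biomass balance for a CMAS with decay, V = Y·Q·ΔS·θ_c / [X·(1+k_d θ_c)] = 0.341 × 524 × (230 − 12.8) × 15.0 / [2400 × (1 + 0.119 × 15.0)] = 5.82×10^5 / 6684 = 87.10 m³.
HRT = V/Q = 87.10 m³ / 524 m³·d⁻¹ = 0.1662 d × 24 = 3.989 h.

τ ≈ 3.99 h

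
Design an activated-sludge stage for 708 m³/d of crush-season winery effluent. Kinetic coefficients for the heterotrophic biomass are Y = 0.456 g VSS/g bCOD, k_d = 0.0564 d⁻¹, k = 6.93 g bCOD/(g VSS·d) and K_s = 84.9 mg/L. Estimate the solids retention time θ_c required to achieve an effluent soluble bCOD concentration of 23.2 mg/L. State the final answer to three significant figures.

Specific growth rate at S = 23.2 mg/L: μ = YkS/(K_s+S) = 0.456·6.93·23.2/(84.9+23.2) = 0.6782 d⁻¹.
Then 1/θ_c = μ − k_d = 0.6782 − 0.0564 = 0.6218 d⁻¹, giving θ_c = 1.608 d.

θ_c ≈ 1.61 d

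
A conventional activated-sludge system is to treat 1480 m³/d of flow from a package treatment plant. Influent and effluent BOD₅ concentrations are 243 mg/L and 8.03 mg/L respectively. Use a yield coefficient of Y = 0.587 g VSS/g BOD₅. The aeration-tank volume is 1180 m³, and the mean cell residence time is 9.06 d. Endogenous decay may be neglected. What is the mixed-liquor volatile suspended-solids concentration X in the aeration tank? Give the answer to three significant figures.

From V·X = Y·Q·(S₀ − S)·θ_c (decay neglected): X = 0.587 × 1480 × (243 − 8.03) × 9.06 / 1180 = 1567 mg/L.

X ≈ 1570 mg/L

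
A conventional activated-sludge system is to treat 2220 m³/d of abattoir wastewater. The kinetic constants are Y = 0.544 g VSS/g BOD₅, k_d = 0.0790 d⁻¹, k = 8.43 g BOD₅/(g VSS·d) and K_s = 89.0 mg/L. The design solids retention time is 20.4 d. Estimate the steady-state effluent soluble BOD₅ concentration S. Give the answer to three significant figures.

S ≈ 2.56 mg/L

From the Monod/SRT balance for a CMAS, S = K_s·(1+k_d θ_c)/[θ_c·(Y k − k_d) − 1] = 89.0 × (1 + 0.0790 × 20.4) / [20.4 × (0.544 × 8.43 − 0.0790) − 1] = 232.4 / 90.94 = 2.556 mg/L.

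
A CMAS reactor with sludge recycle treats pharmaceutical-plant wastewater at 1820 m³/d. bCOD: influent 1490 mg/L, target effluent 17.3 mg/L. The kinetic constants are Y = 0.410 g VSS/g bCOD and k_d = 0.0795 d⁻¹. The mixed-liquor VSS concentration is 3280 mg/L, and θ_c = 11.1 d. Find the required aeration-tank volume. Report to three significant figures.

Steady-state biomass mass balance: V·X·(1 + k_d·θ_c) = Y·Q·(S₀ − S)·θ_c, so V = 0.410 × 1820 × (1490 − 17.3) × 11.1 / [3280 × (1 + 0.0795 × 11.1)] = 1.22×10^7 / 6174 = 1976 m³.

V ≈ 1980 m³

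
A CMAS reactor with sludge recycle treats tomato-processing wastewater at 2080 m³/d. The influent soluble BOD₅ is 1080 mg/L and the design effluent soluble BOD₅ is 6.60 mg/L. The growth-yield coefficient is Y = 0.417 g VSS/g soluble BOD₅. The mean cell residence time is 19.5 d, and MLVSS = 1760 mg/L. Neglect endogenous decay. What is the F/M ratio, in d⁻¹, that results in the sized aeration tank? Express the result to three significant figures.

Biomass mass balance (decay neglected): V·X = Y·Q·(S₀ − S)·θ_c, so V = 0.417 × 2080 × (1080 − 6.60) × 19.5 / 1760 = 10315 m³.
F/M = applied load / biomass = Q·S₀/(V·X) = 2080 × 1080 / (10315 × 1760) = 0.1237 d⁻¹.

F/M ≈ 0.124 d⁻¹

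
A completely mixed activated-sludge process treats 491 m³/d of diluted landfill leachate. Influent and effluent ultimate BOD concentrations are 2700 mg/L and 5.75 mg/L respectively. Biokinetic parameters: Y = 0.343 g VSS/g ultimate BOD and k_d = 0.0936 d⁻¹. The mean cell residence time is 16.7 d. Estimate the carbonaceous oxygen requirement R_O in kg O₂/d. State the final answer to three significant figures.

R_O ≈ 1070 kg O₂/d

Y_obs = Y / (1 + k_d θ_c) = 0.343 / (1 + 0.0936 × 16.7) = 0.343 / 2.563 = 0.1338.
Substrate removed = Q·(S₀ − S) = 491 m³/d × (2700 − 5.75) g/m³ = 1.32×10^6 g/d = 1323 kg/d.
Net sludge production P_X = 0.1338 × 1323 = 177.0 kg VSS/d.
Carbonaceous O₂ demand = substrate oxidised − cell-mass equivalent = 1323 − 1.42 × 177.0 = 1071 kg O₂/d.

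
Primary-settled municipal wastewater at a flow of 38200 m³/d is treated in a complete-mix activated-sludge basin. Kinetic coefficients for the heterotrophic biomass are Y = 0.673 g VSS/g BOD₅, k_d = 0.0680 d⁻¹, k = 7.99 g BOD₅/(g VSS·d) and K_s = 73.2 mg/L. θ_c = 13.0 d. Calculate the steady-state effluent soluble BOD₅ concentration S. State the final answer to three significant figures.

From the Monod/SRT balance for a CMAS, S = K_s·(1+k_d θ_c)/[θ_c·(Y k − k_d) − 1] = 73.2 × (1 + 0.0680 × 13.0) / [13.0 × (0.673 × 7.99 − 0.0680) − 1] = 137.9 / 68.02 = 2.027 mg/L.

S ≈ 2.03 mg/L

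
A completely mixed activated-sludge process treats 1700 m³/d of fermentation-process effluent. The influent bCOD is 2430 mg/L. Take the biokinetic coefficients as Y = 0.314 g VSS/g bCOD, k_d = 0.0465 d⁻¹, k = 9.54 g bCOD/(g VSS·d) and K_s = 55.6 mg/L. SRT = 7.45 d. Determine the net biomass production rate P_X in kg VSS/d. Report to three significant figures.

P_X ≈ 962 kg VSS/d

Effluent substrate depends only on kinetics and SRT: S = K_s(1 + k_d θ_c) / [θ_c(Yk − k_d) − 1] = 55.6 × (1 + 0.0465 × 7.45) / [7.45 × (0.314 × 9.54 − 0.0465) − 1] = 74.86 / 20.97 = 3.570 mg/L.
The observed yield is Y_obs = Y/(1 + k_d·θ_c) = 0.314 / (1 + 0.0465 × 7.45) = 0.314 / 1.346 = 0.2332 g VSS per g bCOD removed.
Mass of bCOD removed per day: Q(S₀ − S) = 1700 × 2426 g/m³ = 4125 kg/d.
So the net sludge growth is P_X = 0.2332 × 4125 = 962.0 kg VSS/d.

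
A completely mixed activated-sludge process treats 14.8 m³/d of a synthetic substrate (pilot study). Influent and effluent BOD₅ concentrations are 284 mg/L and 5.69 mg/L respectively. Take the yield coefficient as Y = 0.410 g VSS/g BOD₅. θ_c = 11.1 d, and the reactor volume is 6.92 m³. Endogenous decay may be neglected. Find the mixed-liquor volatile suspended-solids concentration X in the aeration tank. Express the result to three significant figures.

X = Y·Q·ΔS·θ_c / V = 0.410 × 14.8 × (284 − 5.69) × 11.1 / 6.92 = 2709 mg/L.

X ≈ 2710 mg/L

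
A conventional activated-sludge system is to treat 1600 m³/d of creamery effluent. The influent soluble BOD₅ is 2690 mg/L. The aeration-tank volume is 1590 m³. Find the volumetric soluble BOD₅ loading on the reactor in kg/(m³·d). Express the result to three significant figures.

L_v ≈ 2.71 kg soluble BOD₅/(m³·d)

L_v = Q S₀ / V = 1600 × 2690 × 10⁻³ / 1590 = 2.707 kg/(m³·d).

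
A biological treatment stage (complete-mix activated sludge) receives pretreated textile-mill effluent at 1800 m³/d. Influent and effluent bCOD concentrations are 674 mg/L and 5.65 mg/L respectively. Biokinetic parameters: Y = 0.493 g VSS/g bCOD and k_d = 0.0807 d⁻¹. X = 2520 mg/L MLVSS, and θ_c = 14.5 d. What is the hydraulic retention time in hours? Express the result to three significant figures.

Rearranging the biomass balance for a CMAS with decay, V = Y·Q·ΔS·θ_c / [X·(1+k_d θ_c)] = 0.493 × 1800 × (674 − 5.65) × 14.5 / [2520 × (1 + 0.0807 × 14.5)] = 8.6×10^6 / 5469 = 1573 m³.
τ = V/Q = 1573/1800 = 0.8736 d, or 20.97 h.

τ ≈ 21.0 h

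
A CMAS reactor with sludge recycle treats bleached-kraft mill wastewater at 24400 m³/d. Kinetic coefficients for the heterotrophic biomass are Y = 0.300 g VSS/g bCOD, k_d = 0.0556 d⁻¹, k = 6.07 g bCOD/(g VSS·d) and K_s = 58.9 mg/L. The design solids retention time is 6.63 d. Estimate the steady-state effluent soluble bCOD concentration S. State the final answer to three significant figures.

Effluent substrate depends only on kinetics and SRT: S = K_s(1 + k_d θ_c) / [θ_c(Yk − k_d) − 1] = 58.9 × (1 + 0.0556 × 6.63) / [6.63 × (0.300 × 6.07 − 0.0556) − 1] = 80.61 / 10.70 = 7.531 mg/L.

S ≈ 7.53 mg/L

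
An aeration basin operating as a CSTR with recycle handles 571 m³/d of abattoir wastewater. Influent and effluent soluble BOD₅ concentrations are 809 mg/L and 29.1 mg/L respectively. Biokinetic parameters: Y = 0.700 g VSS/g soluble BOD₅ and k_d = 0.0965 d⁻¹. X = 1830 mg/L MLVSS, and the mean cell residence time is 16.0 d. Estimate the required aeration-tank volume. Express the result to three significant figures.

V ≈ 1070 m³

From the SRT design equation V = Y Q (S₀−S) θ_c / [X (1 + k_d θ_c)] = 0.700 × 571 × (809 − 29.1) × 16.0 / [1830 × (1 + 0.0965 × 16.0)] = 4.99×10^6 / 4656 = 1071 m³.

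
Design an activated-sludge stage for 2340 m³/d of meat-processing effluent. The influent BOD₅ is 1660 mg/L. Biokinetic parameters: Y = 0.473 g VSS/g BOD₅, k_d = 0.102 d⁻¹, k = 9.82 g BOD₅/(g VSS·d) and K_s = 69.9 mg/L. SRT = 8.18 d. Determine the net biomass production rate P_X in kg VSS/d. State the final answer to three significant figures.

P_X ≈ 999 kg VSS/d

From the Monod/SRT balance for a CMAS, S = K_s·(1+k_d θ_c)/[θ_c·(Y k − k_d) − 1] = 69.9 × (1 + 0.102 × 8.18) / [8.18 × (0.473 × 9.82 − 0.102) − 1] = 128.2 / 36.16 = 3.546 mg/L.
Observed yield with endogenous decay: Y_obs = Y / (1 + k_d·θ_c) = 0.473 / (1 + 0.102 × 8.18) = 0.473 / 1.834 = 0.2579 g VSS/g BOD₅.
Mass of BOD₅ removed per day: Q(S₀ − S) = 2340 × 1656 g/m³ = 3876 kg/d.
P_X = Y_obs · Q(S₀ − S) = 0.2579 × 3876 = 999.5 kg VSS/d.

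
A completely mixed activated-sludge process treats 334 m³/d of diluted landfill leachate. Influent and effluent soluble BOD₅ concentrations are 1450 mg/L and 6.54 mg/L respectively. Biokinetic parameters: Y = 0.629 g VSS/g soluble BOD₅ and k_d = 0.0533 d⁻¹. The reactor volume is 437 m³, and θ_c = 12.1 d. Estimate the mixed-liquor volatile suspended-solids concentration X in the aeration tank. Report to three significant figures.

X ≈ 5100 mg/L

From V·X·(1 + k_d·θ_c) = Y·Q·(S₀ − S)·θ_c: X = 0.629 × 334 × (1450 − 6.54) × 12.1 / [437 × (1 + 0.0533 × 12.1)] = 5105 mg/L.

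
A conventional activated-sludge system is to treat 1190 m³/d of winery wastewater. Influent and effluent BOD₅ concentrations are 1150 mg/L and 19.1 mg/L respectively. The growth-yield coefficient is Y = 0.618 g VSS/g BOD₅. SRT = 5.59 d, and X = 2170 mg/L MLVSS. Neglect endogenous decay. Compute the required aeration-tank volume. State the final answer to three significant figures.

Biomass mass balance (decay neglected): V·X = Y·Q·(S₀ − S)·θ_c, so V = 0.618 × 1190 × (1150 − 19.1) × 5.59 / 2170 = 2142 m³.

V ≈ 2140 m³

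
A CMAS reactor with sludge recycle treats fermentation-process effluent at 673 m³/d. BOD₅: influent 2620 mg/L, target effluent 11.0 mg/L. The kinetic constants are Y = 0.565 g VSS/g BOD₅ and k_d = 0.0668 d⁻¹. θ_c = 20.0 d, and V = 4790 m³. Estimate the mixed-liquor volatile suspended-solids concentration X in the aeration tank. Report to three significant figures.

Solving the biomass balance for X: X = Y Q (S₀−S) θ_c / [V (1+k_d θ_c)] = 0.565 × 673 × (2620 − 11.0) × 20.0 / [4790 × (1 + 0.0668 × 20.0)] = 1773 mg/L.

X ≈ 1770 mg/L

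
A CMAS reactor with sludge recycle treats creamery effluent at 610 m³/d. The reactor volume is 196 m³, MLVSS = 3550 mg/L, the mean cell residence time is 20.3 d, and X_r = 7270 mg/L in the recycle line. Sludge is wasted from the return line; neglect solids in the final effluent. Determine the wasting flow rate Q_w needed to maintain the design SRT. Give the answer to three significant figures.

θ_c = V·X/(Q_w·X_r) when wasting from the recycle, so Q_w = V·X/(θ_c·X_r) = 196.0 × 3550 / (20.3 × 7270) = 4.715 m³/d.

Q_w ≈ 4.71 m³/d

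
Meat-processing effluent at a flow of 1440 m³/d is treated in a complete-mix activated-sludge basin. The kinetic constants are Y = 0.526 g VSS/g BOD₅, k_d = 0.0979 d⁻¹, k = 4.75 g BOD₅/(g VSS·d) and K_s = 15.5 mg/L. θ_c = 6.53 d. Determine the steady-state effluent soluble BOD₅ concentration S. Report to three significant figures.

S ≈ 1.73 mg/L

For a completely mixed reactor with recycle the Lawrence–McCarty relation gives S = K_s·(1 + k_d·θ_c) / [θ_c·(Y·k − k_d) − 1] = 15.5 × (1 + 0.0979 × 6.53) / [6.53 × (0.526 × 4.75 − 0.0979) − 1] = 25.41 / 14.68 = 1.731 mg/L.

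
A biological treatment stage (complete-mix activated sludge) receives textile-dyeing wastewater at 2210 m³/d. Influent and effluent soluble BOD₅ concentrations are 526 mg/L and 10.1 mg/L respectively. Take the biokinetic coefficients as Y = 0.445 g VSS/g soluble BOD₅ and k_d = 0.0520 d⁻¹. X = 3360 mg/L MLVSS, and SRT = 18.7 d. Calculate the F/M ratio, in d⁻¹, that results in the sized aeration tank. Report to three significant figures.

F/M ≈ 0.242 d⁻¹

From the SRT design equation V = Y Q (S₀−S) θ_c / [X (1 + k_d θ_c)] = 0.445 × 2210 × (526 − 10.1) × 18.7 / [3360 × (1 + 0.0520 × 18.7)] = 9.49×10^6 / 6627 = 1432 m³.
F/M = Q·S₀ / (V·X) = 2210 × 526 / (1432 × 3360) = 0.2417 g soluble BOD₅·(g VSS·d)⁻¹.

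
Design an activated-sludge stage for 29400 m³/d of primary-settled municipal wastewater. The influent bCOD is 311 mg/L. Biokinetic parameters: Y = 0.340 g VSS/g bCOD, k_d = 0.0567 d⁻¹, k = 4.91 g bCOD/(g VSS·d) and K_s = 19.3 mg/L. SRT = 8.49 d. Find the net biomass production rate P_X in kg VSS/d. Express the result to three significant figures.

Effluent substrate depends only on kinetics and SRT: S = K_s(1 + k_d θ_c) / [θ_c(Yk − k_d) − 1] = 19.3 × (1 + 0.0567 × 8.49) / [8.49 × (0.340 × 4.91 − 0.0567) − 1] = 28.59 / 12.69 = 2.253 mg/L.
Y_obs = Y / (1 + k_d θ_c) = 0.340 / (1 + 0.0567 × 8.49) = 0.340 / 1.481 = 0.2295.
Q·(S₀ − S) = 29400 × (311 − 2.25) × 10⁻³ = 9077 kg/d removed.
So the net sludge growth is P_X = 0.2295 × 9077 = 2083 kg VSS/d.

P_X ≈ 2080 kg VSS/d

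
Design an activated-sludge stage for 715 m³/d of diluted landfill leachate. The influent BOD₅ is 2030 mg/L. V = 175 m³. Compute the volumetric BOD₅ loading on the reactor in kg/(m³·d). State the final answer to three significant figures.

Applied BOD₅ load per unit volume = Q·S₀/V = (715 × 2030/1000)/175.0 = 8.294 kg BOD₅·m⁻³·d⁻¹.

L_v ≈ 8.29 kg BOD₅/(m³·d)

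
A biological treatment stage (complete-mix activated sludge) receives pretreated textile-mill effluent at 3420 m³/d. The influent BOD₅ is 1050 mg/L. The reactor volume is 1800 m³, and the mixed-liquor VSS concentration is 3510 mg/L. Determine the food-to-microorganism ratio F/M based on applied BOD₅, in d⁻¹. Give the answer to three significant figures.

F/M = applied load / biomass = Q·S₀/(V·X) = 3420 × 1050 / (1800 × 3510) = 0.5684 d⁻¹.

F/M ≈ 0.568 d⁻¹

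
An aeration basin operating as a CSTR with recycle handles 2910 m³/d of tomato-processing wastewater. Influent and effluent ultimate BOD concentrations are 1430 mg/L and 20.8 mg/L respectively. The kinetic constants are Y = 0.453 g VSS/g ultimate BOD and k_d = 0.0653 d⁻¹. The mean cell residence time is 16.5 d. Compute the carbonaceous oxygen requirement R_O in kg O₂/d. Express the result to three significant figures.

R_O ≈ 2830 kg O₂/d

The observed yield is Y_obs = Y/(1 + k_d·θ_c) = 0.453 / (1 + 0.0653 × 16.5) = 0.453 / 2.077 = 0.2181 g VSS per g ultimate BOD removed.
ΔS = 1430 − 20.8 = 1409 mg/L, so the substrate removal rate is 2910 × 1409/1000 = 4101 kg ultimate BOD/d.
Net sludge production P_X = 0.2181 × 4101 = 894.2 kg VSS/d.
Carbonaceous O₂ demand = substrate oxidised − cell-mass equivalent = 4101 − 1.42 × 894.2 = 2831 kg O₂/d.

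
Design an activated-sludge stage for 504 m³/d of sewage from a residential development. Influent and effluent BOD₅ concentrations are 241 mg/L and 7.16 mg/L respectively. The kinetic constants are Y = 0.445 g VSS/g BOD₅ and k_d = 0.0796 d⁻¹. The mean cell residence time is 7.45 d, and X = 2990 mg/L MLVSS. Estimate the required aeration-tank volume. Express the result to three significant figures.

Steady-state biomass mass balance: V·X·(1 + k_d·θ_c) = Y·Q·(S₀ − S)·θ_c, so V = 0.445 × 504 × (241 − 7.16) × 7.45 / [2990 × (1 + 0.0796 × 7.45)] = 3.91×10^5 / 4763 = 82.03 m³.

V ≈ 82.0 m³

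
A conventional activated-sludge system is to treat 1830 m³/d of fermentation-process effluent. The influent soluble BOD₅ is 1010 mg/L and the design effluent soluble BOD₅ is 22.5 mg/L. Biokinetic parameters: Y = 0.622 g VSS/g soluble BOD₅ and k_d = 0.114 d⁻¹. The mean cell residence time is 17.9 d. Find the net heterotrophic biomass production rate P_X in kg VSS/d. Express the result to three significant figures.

P_X ≈ 370 kg VSS/d

Observed yield with endogenous decay: Y_obs = Y / (1 + k_d·θ_c) = 0.622 / (1 + 0.114 × 17.9) = 0.622 / 3.041 = 0.2046 g VSS/g soluble BOD₅.
Substrate removed = Q·(S₀ − S) = 1830 m³/d × (1010 − 22.5) g/m³ = 1.81×10^6 g/d = 1807 kg/d.
Net biomass production P_X = Y_obs × Q·(S₀ − S) = 0.2046 × 1807 = 369.7 kg VSS/d.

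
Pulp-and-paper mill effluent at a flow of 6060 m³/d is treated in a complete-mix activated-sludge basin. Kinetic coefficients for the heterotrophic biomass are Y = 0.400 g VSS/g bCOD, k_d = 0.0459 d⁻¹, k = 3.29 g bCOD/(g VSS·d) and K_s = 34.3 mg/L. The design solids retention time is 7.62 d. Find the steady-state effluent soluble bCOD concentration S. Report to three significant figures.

S ≈ 5.33 mg/L

For a completely mixed reactor with recycle the Lawrence–McCarty relation gives S = K_s·(1 + k_d·θ_c) / [θ_c·(Y·k − k_d) − 1] = 34.3 × (1 + 0.0459 × 7.62) / [7.62 × (0.400 × 3.29 − 0.0459) − 1] = 46.30 / 8.678 = 5.335 mg/L.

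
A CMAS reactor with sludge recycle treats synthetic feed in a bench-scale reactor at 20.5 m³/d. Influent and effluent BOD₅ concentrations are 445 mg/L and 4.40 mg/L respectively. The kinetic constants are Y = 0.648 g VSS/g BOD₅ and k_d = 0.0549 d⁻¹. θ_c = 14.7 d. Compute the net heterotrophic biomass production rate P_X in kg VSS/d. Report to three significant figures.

Y_obs = Y / (1 + k_d θ_c) = 0.648 / (1 + 0.0549 × 14.7) = 0.648 / 1.807 = 0.3586.
Q·(S₀ − S) = 20.5 × (445 − 4.40) × 10⁻³ = 9.032 kg/d removed.
Biomass produced: P_X = Y_obs·Q·ΔS = 0.3586 × 9.032 ≈ 3.239 kg VSS/d.

P_X ≈ 3.24 kg VSS/d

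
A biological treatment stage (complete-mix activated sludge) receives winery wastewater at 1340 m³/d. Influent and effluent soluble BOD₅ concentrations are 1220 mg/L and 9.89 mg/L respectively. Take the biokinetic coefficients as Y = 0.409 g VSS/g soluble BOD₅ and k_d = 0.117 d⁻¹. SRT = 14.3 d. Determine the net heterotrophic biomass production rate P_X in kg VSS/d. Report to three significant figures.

P_X ≈ 248 kg VSS/d

Correct the yield for decay: Y_obs = Y/(1 + k_d θ_c) = 0.409 / (1 + 0.117 × 14.3) = 0.409 / 2.673 = 0.1530.
Mass of soluble BOD₅ removed per day: Q(S₀ − S) = 1340 × 1210 g/m³ = 1622 kg/d.
So the net sludge growth is P_X = 0.1530 × 1622 = 248.1 kg VSS/d.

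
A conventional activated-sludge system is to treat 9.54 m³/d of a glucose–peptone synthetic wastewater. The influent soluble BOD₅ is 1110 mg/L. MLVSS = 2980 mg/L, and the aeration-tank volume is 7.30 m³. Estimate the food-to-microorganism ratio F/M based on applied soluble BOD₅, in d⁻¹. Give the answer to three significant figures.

Food-to-microorganism ratio F/M = Q S₀ / (V X) = 9.54 × 1110 / (7.300 × 2980) = 0.4868 d⁻¹.

F/M ≈ 0.487 d⁻¹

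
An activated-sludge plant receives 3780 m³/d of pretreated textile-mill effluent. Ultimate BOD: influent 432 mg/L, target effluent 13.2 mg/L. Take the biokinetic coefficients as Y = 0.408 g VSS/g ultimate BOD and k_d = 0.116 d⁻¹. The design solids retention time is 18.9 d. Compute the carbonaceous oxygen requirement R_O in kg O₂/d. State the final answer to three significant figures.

R_O ≈ 1300 kg O₂/d

Y_obs = Y / (1 + k_d θ_c) = 0.408 / (1 + 0.116 × 18.9) = 0.408 / 3.192 = 0.1278.
ΔS = 432 − 13.2 = 418.8 mg/L, so the substrate removal rate is 3780 × 418.8/1000 = 1583 kg ultimate BOD/d.
Biomass synthesised: P_X = Y_obs × 1583 = 202.3 kg VSS/d.
Carbonaceous O₂ demand = substrate oxidised − cell-mass equivalent = 1583 − 1.42 × 202.3 = 1296 kg O₂/d.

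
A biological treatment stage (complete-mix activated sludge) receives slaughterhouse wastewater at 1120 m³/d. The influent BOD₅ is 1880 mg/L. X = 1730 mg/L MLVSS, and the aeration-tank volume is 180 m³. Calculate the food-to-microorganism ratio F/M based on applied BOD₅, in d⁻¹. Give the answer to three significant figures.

Food-to-microorganism ratio F/M = Q S₀ / (V X) = 1120 × 1880 / (180.0 × 1730) = 6.762 d⁻¹.

F/M ≈ 6.76 d⁻¹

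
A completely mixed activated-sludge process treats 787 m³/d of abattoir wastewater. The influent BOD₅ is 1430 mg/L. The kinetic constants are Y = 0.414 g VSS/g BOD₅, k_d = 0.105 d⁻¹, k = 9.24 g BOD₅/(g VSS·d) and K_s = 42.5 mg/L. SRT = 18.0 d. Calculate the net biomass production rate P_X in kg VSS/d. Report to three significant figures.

P_X ≈ 161 kg VSS/d

From the Monod/SRT balance for a CMAS, S = K_s·(1+k_d θ_c)/[θ_c·(Y k − k_d) − 1] = 42.5 × (1 + 0.105 × 18.0) / [18.0 × (0.414 × 9.24 − 0.105) − 1] = 122.8 / 65.97 = 1.862 mg/L.
Observed yield with endogenous decay: Y_obs = Y / (1 + k_d·θ_c) = 0.414 / (1 + 0.105 × 18.0) = 0.414 / 2.890 = 0.1433 g VSS/g BOD₅.
ΔS = 1430 − 1.86 = 1428 mg/L, so the substrate removal rate is 787 × 1428/1000 = 1124 kg BOD₅/d.
P_X = Y_obs · Q(S₀ − S) = 0.1433 × 1124 = 161.0 kg VSS/d.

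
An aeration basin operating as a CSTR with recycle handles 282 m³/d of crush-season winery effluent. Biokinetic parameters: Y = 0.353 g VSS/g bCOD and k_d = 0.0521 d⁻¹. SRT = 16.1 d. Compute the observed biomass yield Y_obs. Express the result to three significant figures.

Y_obs ≈ 0.192 g VSS/g bCOD

Y_obs = Y / (1 + k_d θ_c) = 0.353 / (1 + 0.0521 × 16.1) = 0.353 / 1.839 = 0.1920.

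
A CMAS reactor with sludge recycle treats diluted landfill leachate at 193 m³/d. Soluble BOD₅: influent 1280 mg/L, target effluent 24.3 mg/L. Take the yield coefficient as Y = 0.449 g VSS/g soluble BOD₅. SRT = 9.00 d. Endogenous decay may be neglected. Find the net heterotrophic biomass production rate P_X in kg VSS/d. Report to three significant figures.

Since k_d ≈ 0, Y_obs = Y = 0.449 g VSS/g soluble BOD₅.
Substrate removed = Q·(S₀ − S) = 193 m³/d × (1280 − 24.3) g/m³ = 2.42×10^5 g/d = 242.4 kg/d.
So the net sludge growth is P_X = 0.4490 × 242.4 = 108.8 kg VSS/d.

P_X ≈ 109 kg VSS/d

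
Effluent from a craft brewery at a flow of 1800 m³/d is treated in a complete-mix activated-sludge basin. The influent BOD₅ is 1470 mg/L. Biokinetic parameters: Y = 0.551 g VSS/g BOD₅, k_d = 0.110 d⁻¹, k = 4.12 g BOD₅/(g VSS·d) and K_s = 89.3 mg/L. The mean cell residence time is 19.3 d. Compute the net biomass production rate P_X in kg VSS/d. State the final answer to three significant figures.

P_X ≈ 465 kg VSS/d

From the Monod/SRT balance for a CMAS, S = K_s·(1+k_d θ_c)/[θ_c·(Y k − k_d) − 1] = 89.3 × (1 + 0.110 × 19.3) / [19.3 × (0.551 × 4.12 − 0.110) − 1] = 278.9 / 40.69 = 6.854 mg/L.
The observed yield is Y_obs = Y/(1 + k_d·θ_c) = 0.551 / (1 + 0.110 × 19.3) = 0.551 / 3.123 = 0.1764 g VSS per g BOD₅ removed.
Substrate removed = Q·(S₀ − S) = 1800 m³/d × (1470 − 6.85) g/m³ = 2.63×10^6 g/d = 2634 kg/d.
Biomass produced: P_X = Y_obs·Q·ΔS = 0.1764 × 2634 ≈ 464.7 kg VSS/d.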